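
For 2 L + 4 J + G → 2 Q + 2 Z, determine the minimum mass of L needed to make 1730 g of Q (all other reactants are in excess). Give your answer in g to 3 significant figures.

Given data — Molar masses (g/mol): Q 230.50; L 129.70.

973 g

n(Q) = 1730 / 230.50 = 7.505 mol
n(L) = (2/2) × 7.505 = 7.505 mol
mass = 7.505 × 129.70 = 973.4 g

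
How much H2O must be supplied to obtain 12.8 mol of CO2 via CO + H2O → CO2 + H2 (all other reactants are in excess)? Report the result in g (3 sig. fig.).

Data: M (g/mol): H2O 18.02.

n(CO2) = 12.80 mol
n(H2O) = (1/1) × 12.80 = 12.80 mol
mass = 12.80 × 18.02 = 230.7 g

231 g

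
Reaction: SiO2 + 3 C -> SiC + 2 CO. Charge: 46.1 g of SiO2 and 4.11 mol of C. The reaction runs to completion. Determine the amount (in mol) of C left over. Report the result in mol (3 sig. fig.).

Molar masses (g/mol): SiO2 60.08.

1.81 mol

n(SiO2) = 46.10 / 60.08 = 0.7673 mol
n(C) = 4.110 mol
n/ν → SiO2: 0.7673, C: 1.370; SiO2 is limiting.
C consumed = (3/1) × 0.7673 = 2.302 mol
C remaining = 4.110 − 2.302 = 1.808 mol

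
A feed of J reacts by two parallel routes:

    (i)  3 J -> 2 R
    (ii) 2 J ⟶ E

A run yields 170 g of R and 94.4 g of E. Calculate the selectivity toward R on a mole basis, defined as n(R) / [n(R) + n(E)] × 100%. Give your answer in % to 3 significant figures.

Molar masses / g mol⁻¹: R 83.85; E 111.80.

70.6 %

n(R) = 170 / 83.85 = 2.027 mol
n(E) = 94.4 / 111.80 = 0.8444 mol
selectivity = 2.027/(2.027+0.8444) × 100 = 70.59 %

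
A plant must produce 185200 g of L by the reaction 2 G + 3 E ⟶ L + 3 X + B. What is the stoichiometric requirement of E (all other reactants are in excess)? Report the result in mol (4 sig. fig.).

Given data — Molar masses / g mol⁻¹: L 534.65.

1039 mol

n(L) = 185200 / 534.65 = 346.4 mol
n(E) = (3/1) × 346.4 = 1039 mol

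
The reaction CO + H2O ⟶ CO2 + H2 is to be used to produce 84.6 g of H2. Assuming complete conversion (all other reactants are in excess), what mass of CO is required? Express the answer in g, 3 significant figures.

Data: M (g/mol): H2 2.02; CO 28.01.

n(H2) = 84.6 / 2.02 = 41.88 mol
n(CO) = (1/1) × 41.88 = 41.88 mol
mass = 41.88 × 28.01 = 1173 g

1170 g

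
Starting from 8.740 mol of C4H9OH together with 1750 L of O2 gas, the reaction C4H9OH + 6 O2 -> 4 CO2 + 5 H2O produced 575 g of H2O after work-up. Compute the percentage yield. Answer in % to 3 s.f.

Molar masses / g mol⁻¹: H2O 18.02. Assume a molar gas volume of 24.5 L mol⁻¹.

73.0 %

n(C4H9OH) = 8.740 mol
n(O2) = 1750 / 24.5 = 71.43 mol
n/ν for C4H9OH = 8.740/1 = 8.740
n/ν for O2 = 71.43/6 = 11.91
Smallest n/ν is C4H9OH → limiting reagent.
theoretical n(H2O) = (5/1) × 8.740 = 43.70 mol → 787.5 g
% yield = 575 / 787.5 × 100 = 73.02 %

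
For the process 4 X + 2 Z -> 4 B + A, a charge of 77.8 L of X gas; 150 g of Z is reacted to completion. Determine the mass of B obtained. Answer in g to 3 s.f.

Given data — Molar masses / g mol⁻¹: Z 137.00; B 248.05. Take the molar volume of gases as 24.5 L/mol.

n(X) = 77.80 / 24.5 = 3.176 mol
n(Z) = 150.0 / 137.00 = 1.095 mol
n/ν → X: 0.7940, Z: 0.5475; Z is limiting.
n(B) = (4/2) × 1.095 = 2.190 mol
mass = 2.190 × 248.05 = 543.2 g

543 g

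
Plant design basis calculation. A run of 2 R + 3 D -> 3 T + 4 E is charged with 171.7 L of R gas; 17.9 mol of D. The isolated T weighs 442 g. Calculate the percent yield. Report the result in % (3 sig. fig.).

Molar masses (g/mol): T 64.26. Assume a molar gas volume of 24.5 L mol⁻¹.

n(R) = 171.7 / 24.5 = 7.008 mol
n(D) = 17.90 mol
n/ν for R = 7.008/2 = 3.504
n/ν for D = 17.90/3 = 5.967
Smallest n/ν is R → limiting reagent.
theoretical n(T) = (3/2) × 7.008 = 10.51 mol → 675.4 g
% yield = 442 / 675.4 × 100 = 65.44 %

65.4 %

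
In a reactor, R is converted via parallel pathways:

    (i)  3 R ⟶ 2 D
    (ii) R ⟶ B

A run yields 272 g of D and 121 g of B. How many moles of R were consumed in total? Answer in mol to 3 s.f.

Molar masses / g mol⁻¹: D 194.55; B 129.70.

3.03 mol

n(D) = 272 / 194.55 = 1.398 mol
n(B) = 121 / 129.70 = 0.9329 mol
n(R) via (i) = (3/2)×1.398 = 2.097 mol
n(R) via (ii) = (1/1)×0.9329 = 0.9329 mol
total n(R) = 2.097 + 0.9329 = 3.030 mol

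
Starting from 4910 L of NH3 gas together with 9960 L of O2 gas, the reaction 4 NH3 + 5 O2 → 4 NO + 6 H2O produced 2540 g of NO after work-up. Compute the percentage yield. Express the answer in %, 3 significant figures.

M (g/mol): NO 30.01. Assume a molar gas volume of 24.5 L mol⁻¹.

n(NH3) = 4910 / 24.5 = 200.4 mol
n(O2) = 9960 / 24.5 = 406.5 mol
n/ν for NH3 = 200.4/4 = 50.10
n/ν for O2 = 406.5/5 = 81.30
Smallest n/ν is NH3 → limiting reagent.
theoretical n(NO) = (4/4) × 200.4 = 200.4 mol → 6014 g
% yield = 2540 / 6014 × 100 = 42.23 %

42.2 %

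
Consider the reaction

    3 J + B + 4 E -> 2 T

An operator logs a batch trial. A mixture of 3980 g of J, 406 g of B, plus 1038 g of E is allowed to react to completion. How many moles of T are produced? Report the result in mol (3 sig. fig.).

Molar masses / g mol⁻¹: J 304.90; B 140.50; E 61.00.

5.78 mol

n(J) = 3980 / 304.90 = 13.05 mol
n(B) = 406.0 / 140.50 = 2.890 mol
n(E) = 1038 / 61.00 = 17.02 mol
n/ν for J = 13.05/3 = 4.350
n/ν for B = 2.890/1 = 2.890
n/ν for E = 17.02/4 = 4.255
Smallest n/ν is B → limiting reagent.
n(T) = (2/1) × 2.890 = 5.780 mol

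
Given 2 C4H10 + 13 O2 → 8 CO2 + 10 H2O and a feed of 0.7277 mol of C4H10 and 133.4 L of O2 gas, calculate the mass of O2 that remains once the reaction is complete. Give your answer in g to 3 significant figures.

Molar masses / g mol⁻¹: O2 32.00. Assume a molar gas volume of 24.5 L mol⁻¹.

n(C4H10) = 0.7277 mol
n(O2) = 133.4 / 24.5 = 5.445 mol
n/ν for C4H10 = 0.7277/2 = 0.3639
n/ν for O2 = 5.445/13 = 0.4188
Smallest n/ν is C4H10 → limiting reagent.
O2 consumed = (13/2) × 0.7277 = 4.730 mol
O2 remaining = 5.445 − 4.730 = 0.7150 mol
mass = 0.7150 × 32.00 = 22.88 g

22.9 g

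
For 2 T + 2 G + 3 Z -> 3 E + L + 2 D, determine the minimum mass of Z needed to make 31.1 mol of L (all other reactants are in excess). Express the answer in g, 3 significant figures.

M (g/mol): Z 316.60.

n(L) = 31.10 mol
n(Z) = (3/1) × 31.10 = 93.30 mol
mass = 93.30 × 316.60 = 29540 g

29500 g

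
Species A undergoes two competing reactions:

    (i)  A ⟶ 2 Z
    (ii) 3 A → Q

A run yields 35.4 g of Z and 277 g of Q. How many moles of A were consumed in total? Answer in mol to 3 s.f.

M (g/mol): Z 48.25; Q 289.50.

n(Z) = 35.4 / 48.25 = 0.7337 mol
n(Q) = 277 / 289.50 = 0.9568 mol
n(A) via (i) = (1/2)×0.7337 = 0.3669 mol
n(A) via (ii) = (3/1)×0.9568 = 2.870 mol
total n(A) = 0.3669 + 2.870 = 3.237 mol

3.24 mol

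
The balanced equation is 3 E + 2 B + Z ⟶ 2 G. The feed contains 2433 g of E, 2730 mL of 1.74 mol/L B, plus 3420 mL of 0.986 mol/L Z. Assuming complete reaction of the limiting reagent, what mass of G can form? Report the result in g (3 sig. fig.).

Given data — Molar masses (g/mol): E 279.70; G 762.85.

3620 g

n(E) = 2433 / 279.70 = 8.699 mol
n(B) = 1.74 × 2730/1000 = 4.750 mol
n(Z) = 0.986 × 3420/1000 = 3.372 mol
n/ν for E = 8.699/3 = 2.900
n/ν for B = 4.750/2 = 2.375
n/ν for Z = 3.372/1 = 3.372
Smallest n/ν is B → limiting reagent.
n(G) = (2/2) × 4.750 = 4.750 mol
mass = 4.750 × 762.85 = 3624 g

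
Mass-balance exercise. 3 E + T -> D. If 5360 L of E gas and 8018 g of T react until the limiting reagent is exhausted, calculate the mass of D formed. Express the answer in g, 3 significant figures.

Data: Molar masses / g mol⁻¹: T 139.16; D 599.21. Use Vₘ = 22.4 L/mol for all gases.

n(E) = 5360 / 22.4 = 239.3 mol
n(T) = 8018 / 139.16 = 57.62 mol
n/ν for E = 239.3/3 = 79.77
n/ν for T = 57.62/1 = 57.62
Smallest n/ν is T → limiting reagent.
n(D) = (1/1) × 57.62 = 57.62 mol
mass = 57.62 × 599.21 = 34530 g

34500 g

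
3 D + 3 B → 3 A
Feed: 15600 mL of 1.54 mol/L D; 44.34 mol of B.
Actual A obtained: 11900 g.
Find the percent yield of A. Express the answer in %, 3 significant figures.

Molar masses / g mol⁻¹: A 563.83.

87.9 %

n(D) = 1.54 × 15600/1000 = 24.02 mol
n(B) = 44.34 mol
n/ν for D = 24.02/3 = 8.007
n/ν for B = 44.34/3 = 14.78
Smallest n/ν is D → limiting reagent.
theoretical n(A) = (3/3) × 24.02 = 24.02 mol → 13540 g
% yield = 11900 / 13540 × 100 = 87.89 %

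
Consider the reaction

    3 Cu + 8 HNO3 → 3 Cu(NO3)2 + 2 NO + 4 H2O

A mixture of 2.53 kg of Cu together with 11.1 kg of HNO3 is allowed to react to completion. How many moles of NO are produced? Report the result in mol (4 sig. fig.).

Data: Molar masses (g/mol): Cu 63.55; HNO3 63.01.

26.54 mol

n(Cu) = 2.530×1000 / 63.55 = 39.81 mol
n(HNO3) = 11.10×1000 / 63.01 = 176.2 mol
n/ν → Cu: 13.27, HNO3: 22.03; Cu is limiting.
n(NO) = (2/3) × 39.81 = 26.54 mol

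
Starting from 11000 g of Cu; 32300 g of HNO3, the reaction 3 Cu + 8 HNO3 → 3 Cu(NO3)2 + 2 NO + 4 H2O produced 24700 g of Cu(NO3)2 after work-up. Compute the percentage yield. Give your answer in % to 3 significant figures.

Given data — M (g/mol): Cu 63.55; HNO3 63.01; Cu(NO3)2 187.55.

n(Cu) = 11000 / 63.55 = 173.1 mol
n(HNO3) = 32300 / 63.01 = 512.6 mol
n/ν → Cu: 57.70, HNO3: 64.08; Cu is limiting.
theoretical n(Cu(NO3)2) = (3/3) × 173.1 = 173.1 mol → 32460 g
% yield = 24700 / 32460 × 100 = 76.09 %

76.1 %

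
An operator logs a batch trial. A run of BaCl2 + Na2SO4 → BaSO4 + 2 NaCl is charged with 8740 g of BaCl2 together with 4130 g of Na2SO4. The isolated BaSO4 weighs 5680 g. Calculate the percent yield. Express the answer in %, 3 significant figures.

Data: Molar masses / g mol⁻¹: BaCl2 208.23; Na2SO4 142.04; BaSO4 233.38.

83.7 %

n(BaCl2) = 8740 / 208.23 = 41.97 mol
n(Na2SO4) = 4130 / 142.04 = 29.08 mol
n/ν → BaCl2: 41.97, Na2SO4: 29.08; Na2SO4 is limiting.
theoretical n(BaSO4) = (1/1) × 29.08 = 29.08 mol → 6787 g
% yield = 5680 / 6787 × 100 = 83.69 %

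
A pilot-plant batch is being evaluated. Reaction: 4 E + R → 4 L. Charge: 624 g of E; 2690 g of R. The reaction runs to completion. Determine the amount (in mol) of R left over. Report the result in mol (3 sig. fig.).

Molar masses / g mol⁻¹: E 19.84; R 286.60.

1.52 mol

n(E) = 624.0 / 19.84 = 31.45 mol
n(R) = 2690 / 286.60 = 9.386 mol
n/ν for E = 31.45/4 = 7.863
n/ν for R = 9.386/1 = 9.386
Smallest n/ν is E → limiting reagent.
R consumed = (1/4) × 31.45 = 7.863 mol
R remaining = 9.386 − 7.863 = 1.523 mol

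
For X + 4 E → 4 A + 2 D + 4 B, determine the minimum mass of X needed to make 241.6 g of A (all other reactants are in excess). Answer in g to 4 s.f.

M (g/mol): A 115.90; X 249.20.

129.9 g

n(A) = 241.6 / 115.90 = 2.085 mol
n(X) = (1/4) × 2.085 = 0.5213 mol
mass = 0.5213 × 249.20 = 129.9 g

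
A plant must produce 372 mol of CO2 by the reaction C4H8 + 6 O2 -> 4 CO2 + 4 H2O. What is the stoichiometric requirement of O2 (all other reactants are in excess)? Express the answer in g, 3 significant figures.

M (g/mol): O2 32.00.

n(CO2) = 372.0 mol
n(O2) = (6/4) × 372.0 = 558.0 mol
mass = 558.0 × 32.00 = 17860 g

17900 g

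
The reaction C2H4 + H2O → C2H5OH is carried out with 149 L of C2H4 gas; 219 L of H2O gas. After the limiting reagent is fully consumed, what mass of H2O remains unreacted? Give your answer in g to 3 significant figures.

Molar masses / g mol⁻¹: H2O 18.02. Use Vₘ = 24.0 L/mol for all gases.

52.6 g

n(C2H4) = 149.0 / 24.0 = 6.208 mol
n(H2O) = 219.0 / 24.0 = 9.125 mol
n/ν for C2H4 = 6.208/1 = 6.208
n/ν for H2O = 9.125/1 = 9.125
Smallest n/ν is C2H4 → limiting reagent.
H2O consumed = (1/1) × 6.208 = 6.208 mol
H2O remaining = 9.125 − 6.208 = 2.917 mol
mass = 2.917 × 18.02 = 52.56 g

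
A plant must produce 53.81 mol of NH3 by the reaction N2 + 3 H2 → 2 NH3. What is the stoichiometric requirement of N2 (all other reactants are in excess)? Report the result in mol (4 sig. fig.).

n(NH3) = 53.81 mol
n(N2) = (1/2) × 53.81 = 26.91 mol

26.91 mol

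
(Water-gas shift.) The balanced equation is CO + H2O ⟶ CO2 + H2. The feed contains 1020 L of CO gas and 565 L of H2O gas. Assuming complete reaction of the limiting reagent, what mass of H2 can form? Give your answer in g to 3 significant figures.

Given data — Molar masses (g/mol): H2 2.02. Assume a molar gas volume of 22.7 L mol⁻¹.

n(CO) = 1020 / 22.7 = 44.93 mol
n(H2O) = 565.0 / 22.7 = 24.89 mol
n/ν for CO = 44.93/1 = 44.93
n/ν for H2O = 24.89/1 = 24.89
Smallest n/ν is H2O → limiting reagent.
n(H2) = (1/1) × 24.89 = 24.89 mol
mass = 24.89 × 2.02 = 50.28 g

50.3 g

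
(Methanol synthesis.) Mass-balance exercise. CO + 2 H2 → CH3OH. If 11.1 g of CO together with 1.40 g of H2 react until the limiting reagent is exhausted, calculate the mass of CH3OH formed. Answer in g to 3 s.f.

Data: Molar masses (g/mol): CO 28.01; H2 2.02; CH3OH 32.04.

n(CO) = 11.10 / 28.01 = 0.3963 mol
n(H2) = 1.400 / 2.02 = 0.6931 mol
n/ν for CO = 0.3963/1 = 0.3963
n/ν for H2 = 0.6931/2 = 0.3466
Smallest n/ν is H2 → limiting reagent.
n(CH3OH) = (1/2) × 0.6931 = 0.3466 mol
mass = 0.3466 × 32.04 = 11.11 g

11.1 g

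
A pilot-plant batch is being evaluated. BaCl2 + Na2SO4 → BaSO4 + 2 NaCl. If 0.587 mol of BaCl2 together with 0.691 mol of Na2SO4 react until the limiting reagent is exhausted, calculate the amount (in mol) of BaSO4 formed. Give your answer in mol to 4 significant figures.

n(BaCl2) = 0.5870 mol
n(Na2SO4) = 0.6910 mol
n/ν for BaCl2 = 0.5870/1 = 0.5870
n/ν for Na2SO4 = 0.6910/1 = 0.6910
Smallest n/ν is BaCl2 → limiting reagent.
n(BaSO4) = (1/1) × 0.5870 = 0.5870 mol

0.5870 mol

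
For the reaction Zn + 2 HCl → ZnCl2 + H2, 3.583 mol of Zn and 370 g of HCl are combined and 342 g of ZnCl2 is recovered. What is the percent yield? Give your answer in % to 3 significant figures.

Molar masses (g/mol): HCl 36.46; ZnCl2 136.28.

n(Zn) = 3.583 mol
n(HCl) = 370.0 / 36.46 = 10.15 mol
n/ν → Zn: 3.583, HCl: 5.075; Zn is limiting.
theoretical n(ZnCl2) = (1/1) × 3.583 = 3.583 mol → 488.3 g
% yield = 342 / 488.3 × 100 = 70.04 %

70.0 %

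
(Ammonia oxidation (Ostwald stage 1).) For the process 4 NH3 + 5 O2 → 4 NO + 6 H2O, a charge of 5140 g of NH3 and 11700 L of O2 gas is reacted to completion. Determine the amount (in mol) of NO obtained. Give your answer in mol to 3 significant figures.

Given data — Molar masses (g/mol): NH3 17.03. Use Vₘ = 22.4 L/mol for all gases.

302 mol

n(NH3) = 5140 / 17.03 = 301.8 mol
n(O2) = 11700 / 22.4 = 522.3 mol
n/ν → NH3: 75.45, O2: 104.5; NH3 is limiting.
n(NO) = (4/4) × 301.8 = 301.8 mol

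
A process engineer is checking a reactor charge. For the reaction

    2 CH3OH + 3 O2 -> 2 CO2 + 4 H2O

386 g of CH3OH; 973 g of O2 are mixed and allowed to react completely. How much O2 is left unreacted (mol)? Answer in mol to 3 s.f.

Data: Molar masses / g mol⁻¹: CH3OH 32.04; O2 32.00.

12.3 mol

n(CH3OH) = 386.0 / 32.04 = 12.05 mol
n(O2) = 973.0 / 32.00 = 30.41 mol
n/ν → CH3OH: 6.025, O2: 10.14; CH3OH is limiting.
O2 consumed = (3/2) × 12.05 = 18.08 mol
O2 remaining = 30.41 − 18.08 = 12.33 mol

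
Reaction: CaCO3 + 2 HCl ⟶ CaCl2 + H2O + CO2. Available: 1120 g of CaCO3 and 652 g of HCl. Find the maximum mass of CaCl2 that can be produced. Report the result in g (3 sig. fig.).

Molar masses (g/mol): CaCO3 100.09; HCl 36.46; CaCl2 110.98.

n(CaCO3) = 1120 / 100.09 = 11.19 mol
n(HCl) = 652.0 / 36.46 = 17.88 mol
n/ν for CaCO3 = 11.19/1 = 11.19
n/ν for HCl = 17.88/2 = 8.940
Smallest n/ν is HCl → limiting reagent.
n(CaCl2) = (1/2) × 17.88 = 8.940 mol
mass = 8.940 × 110.98 = 992.2 g

992 g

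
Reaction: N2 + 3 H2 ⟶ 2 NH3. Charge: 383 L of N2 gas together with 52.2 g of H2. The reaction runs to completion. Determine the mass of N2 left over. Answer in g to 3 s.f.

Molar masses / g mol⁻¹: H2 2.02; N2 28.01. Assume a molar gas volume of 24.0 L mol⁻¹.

206 g

n(N2) = 383.0 / 24.0 = 15.96 mol
n(H2) = 52.20 / 2.02 = 25.84 mol
n/ν for N2 = 15.96/1 = 15.96
n/ν for H2 = 25.84/3 = 8.613
Smallest n/ν is H2 → limiting reagent.
N2 consumed = (1/3) × 25.84 = 8.613 mol
N2 remaining = 15.96 − 8.613 = 7.347 mol
mass = 7.347 × 28.01 = 205.8 g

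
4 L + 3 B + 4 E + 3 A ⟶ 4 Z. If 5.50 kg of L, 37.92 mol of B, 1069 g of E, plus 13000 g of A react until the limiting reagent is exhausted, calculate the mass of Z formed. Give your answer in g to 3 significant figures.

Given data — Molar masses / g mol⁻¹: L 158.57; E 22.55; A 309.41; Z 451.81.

15700 g

n(L) = 5.500×1000 / 158.57 = 34.68 mol
n(B) = 37.92 mol
n(E) = 1069 / 22.55 = 47.41 mol
n(A) = 13000 / 309.41 = 42.02 mol
n/ν for L = 34.68/4 = 8.670
n/ν for B = 37.92/3 = 12.64
n/ν for E = 47.41/4 = 11.85
n/ν for A = 42.02/3 = 14.01
Smallest n/ν is L → limiting reagent.
n(Z) = (4/4) × 34.68 = 34.68 mol
mass = 34.68 × 451.81 = 15670 g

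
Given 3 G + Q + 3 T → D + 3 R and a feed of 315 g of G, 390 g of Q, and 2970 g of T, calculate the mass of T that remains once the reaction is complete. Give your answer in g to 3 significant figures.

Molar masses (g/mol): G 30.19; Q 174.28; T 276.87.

n(G) = 315.0 / 30.19 = 10.43 mol
n(Q) = 390.0 / 174.28 = 2.238 mol
n(T) = 2970 / 276.87 = 10.73 mol
n/ν for G = 10.43/3 = 3.477
n/ν for Q = 2.238/1 = 2.238
n/ν for T = 10.73/3 = 3.577
Smallest n/ν is Q → limiting reagent.
T consumed = (3/1) × 2.238 = 6.714 mol
T remaining = 10.73 − 6.714 = 4.016 mol
mass = 4.016 × 276.87 = 1112 g

1110 g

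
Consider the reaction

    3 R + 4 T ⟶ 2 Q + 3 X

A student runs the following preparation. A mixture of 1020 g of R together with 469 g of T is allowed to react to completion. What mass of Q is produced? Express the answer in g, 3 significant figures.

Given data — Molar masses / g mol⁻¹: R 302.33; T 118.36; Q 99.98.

198 g

n(R) = 1020 / 302.33 = 3.374 mol
n(T) = 469.0 / 118.36 = 3.962 mol
n/ν → R: 1.125, T: 0.9905; T is limiting.
n(Q) = (2/4) × 3.962 = 1.981 mol
mass = 1.981 × 99.98 = 198.1 g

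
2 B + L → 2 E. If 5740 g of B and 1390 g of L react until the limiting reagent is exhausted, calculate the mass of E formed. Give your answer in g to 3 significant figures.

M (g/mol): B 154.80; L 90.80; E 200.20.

n(B) = 5740 / 154.80 = 37.08 mol
n(L) = 1390 / 90.80 = 15.31 mol
n/ν for B = 37.08/2 = 18.54
n/ν for L = 15.31/1 = 15.31
Smallest n/ν is L → limiting reagent.
n(E) = (2/1) × 15.31 = 30.62 mol
mass = 30.62 × 200.20 = 6130 g

6130 g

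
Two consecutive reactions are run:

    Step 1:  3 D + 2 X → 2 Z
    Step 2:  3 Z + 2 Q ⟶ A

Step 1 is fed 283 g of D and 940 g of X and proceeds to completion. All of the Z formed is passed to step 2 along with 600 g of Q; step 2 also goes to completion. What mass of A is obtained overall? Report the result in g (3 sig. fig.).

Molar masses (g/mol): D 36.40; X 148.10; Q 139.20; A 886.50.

1530 g

Step 1:
n(D) = 283.0 / 36.40 = 7.775 mol
n(X) = 940.0 / 148.10 = 6.347 mol
n/ν → D: 2.592, X: 3.174; D is limiting.
n(Z) produced = (2/3) × 7.775 = 5.183 mol
Step 2:
n(Z) available = 5.183 mol
n(Q) = 600.0 / 139.20 = 4.310 mol
n/ν → Z: 1.728, Q: 2.155; Z is limiting.
n(A) = (1/3) × 5.183 = 1.728 mol
mass = 1.728 × 886.50 = 1532 g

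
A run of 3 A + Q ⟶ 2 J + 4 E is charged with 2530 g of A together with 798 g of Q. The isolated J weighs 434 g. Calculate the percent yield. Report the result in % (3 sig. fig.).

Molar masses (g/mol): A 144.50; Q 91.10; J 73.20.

n(A) = 2530 / 144.50 = 17.51 mol
n(Q) = 798.0 / 91.10 = 8.760 mol
n/ν → A: 5.837, Q: 8.760; A is limiting.
theoretical n(J) = (2/3) × 17.51 = 11.67 mol → 854.2 g
% yield = 434 / 854.2 × 100 = 50.81 %

50.8 %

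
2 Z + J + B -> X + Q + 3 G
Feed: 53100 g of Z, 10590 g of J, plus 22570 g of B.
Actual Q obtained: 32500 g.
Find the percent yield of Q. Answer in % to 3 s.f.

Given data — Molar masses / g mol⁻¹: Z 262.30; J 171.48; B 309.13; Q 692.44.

76.0 %

n(Z) = 53100 / 262.30 = 202.4 mol
n(J) = 10590 / 171.48 = 61.76 mol
n(B) = 22570 / 309.13 = 73.01 mol
n/ν for Z = 202.4/2 = 101.2
n/ν for J = 61.76/1 = 61.76
n/ν for B = 73.01/1 = 73.01
Smallest n/ν is J → limiting reagent.
theoretical n(Q) = (1/1) × 61.76 = 61.76 mol → 42770 g
% yield = 32500 / 42770 × 100 = 75.99 %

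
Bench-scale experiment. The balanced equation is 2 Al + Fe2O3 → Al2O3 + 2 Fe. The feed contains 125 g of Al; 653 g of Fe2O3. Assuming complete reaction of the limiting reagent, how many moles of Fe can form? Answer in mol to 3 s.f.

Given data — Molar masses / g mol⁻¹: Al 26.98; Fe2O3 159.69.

n(Al) = 125.0 / 26.98 = 4.633 mol
n(Fe2O3) = 653.0 / 159.69 = 4.089 mol
n/ν → Al: 2.317, Fe2O3: 4.089; Al is limiting.
n(Fe) = (2/2) × 4.633 = 4.633 mol

4.63 mol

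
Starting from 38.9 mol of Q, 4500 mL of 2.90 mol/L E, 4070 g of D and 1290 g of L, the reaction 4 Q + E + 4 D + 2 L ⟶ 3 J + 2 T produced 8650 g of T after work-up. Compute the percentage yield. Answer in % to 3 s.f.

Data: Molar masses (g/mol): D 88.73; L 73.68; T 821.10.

n(Q) = 38.90 mol
n(E) = 2.90 × 4500/1000 = 13.05 mol
n(D) = 4070 / 88.73 = 45.87 mol
n(L) = 1290 / 73.68 = 17.51 mol
n/ν for Q = 38.90/4 = 9.725
n/ν for E = 13.05/1 = 13.05
n/ν for D = 45.87/4 = 11.47
n/ν for L = 17.51/2 = 8.755
Smallest n/ν is L → limiting reagent.
theoretical n(T) = (2/2) × 17.51 = 17.51 mol → 14380 g
% yield = 8650 / 14380 × 100 = 60.15 %

60.2 %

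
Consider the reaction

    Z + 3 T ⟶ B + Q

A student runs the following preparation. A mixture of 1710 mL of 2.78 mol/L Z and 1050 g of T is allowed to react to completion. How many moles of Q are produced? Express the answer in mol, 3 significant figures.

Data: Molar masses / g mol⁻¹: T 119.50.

n(Z) = 2.78 × 1710/1000 = 4.754 mol
n(T) = 1050 / 119.50 = 8.787 mol
n/ν → Z: 4.754, T: 2.929; T is limiting.
n(Q) = (1/3) × 8.787 = 2.929 mol

2.93 mol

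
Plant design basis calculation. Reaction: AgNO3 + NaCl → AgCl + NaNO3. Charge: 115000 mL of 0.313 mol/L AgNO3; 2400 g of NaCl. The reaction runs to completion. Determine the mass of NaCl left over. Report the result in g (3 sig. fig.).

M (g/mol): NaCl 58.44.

296 g

n(AgNO3) = 0.313 × 115000/1000 = 36.00 mol
n(NaCl) = 2400 / 58.44 = 41.07 mol
n/ν for AgNO3 = 36.00/1 = 36.00
n/ν for NaCl = 41.07/1 = 41.07
Smallest n/ν is AgNO3 → limiting reagent.
NaCl consumed = (1/1) × 36.00 = 36.00 mol
NaCl remaining = 41.07 − 36.00 = 5.070 mol
mass = 5.070 × 58.44 = 296.3 g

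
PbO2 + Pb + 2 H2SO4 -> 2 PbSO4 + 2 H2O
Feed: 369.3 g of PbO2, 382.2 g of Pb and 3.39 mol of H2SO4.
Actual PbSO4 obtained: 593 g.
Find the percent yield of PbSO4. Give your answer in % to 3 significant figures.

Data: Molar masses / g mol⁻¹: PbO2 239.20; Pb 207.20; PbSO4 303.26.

63.3 %

n(PbO2) = 369.3 / 239.20 = 1.544 mol
n(Pb) = 382.2 / 207.20 = 1.845 mol
n(H2SO4) = 3.390 mol
n/ν → PbO2: 1.544, Pb: 1.845, H2SO4: 1.695; PbO2 is limiting.
theoretical n(PbSO4) = (2/1) × 1.544 = 3.088 mol → 936.5 g
% yield = 593 / 936.5 × 100 = 63.32 %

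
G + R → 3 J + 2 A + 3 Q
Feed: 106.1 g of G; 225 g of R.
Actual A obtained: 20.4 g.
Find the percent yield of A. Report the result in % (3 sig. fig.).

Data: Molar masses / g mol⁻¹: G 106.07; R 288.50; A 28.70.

n(G) = 106.1 / 106.07 = 1.000 mol
n(R) = 225.0 / 288.50 = 0.7799 mol
n/ν → G: 1.000, R: 0.7799; R is limiting.
theoretical n(A) = (2/1) × 0.7799 = 1.560 mol → 44.77 g
% yield = 20.4 / 44.77 × 100 = 45.57 %

45.6 %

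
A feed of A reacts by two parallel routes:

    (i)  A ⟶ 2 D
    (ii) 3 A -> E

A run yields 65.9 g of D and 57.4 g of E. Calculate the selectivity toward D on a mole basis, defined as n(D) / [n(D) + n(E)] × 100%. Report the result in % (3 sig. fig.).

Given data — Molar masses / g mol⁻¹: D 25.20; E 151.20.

n(D) = 65.9 / 25.20 = 2.615 mol
n(E) = 57.4 / 151.20 = 0.3796 mol
selectivity = 2.615/(2.615+0.3796) × 100 = 87.32 %

87.3 %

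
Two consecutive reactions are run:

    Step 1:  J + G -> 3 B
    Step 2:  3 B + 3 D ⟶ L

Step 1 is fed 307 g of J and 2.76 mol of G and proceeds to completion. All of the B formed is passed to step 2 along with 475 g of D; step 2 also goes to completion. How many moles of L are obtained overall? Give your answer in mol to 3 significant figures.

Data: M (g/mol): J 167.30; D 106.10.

1.49 mol

Step 1:
n(J) = 307.0 / 167.30 = 1.835 mol
n(G) = 2.760 mol
n/ν for J = 1.835/1 = 1.835
n/ν for G = 2.760/1 = 2.760
Smallest n/ν is J → limiting reagent.
n(B) produced = (3/1) × 1.835 = 5.505 mol
Step 2:
n(B) available = 5.505 mol
n(D) = 475.0 / 106.10 = 4.477 mol
n/ν for B = 5.505/3 = 1.835
n/ν for D = 4.477/3 = 1.492
Smallest n/ν is D → limiting reagent.
n(L) = (1/3) × 4.477 = 1.492 mol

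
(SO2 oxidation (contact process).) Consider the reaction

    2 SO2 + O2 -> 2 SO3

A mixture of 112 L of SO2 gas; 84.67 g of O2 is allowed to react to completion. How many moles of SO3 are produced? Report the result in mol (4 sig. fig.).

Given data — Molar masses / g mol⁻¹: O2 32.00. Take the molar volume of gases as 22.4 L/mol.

n(SO2) = 112.0 / 22.4 = 5.000 mol
n(O2) = 84.67 / 32.00 = 2.646 mol
n/ν for SO2 = 5.000/2 = 2.500
n/ν for O2 = 2.646/1 = 2.646
Smallest n/ν is SO2 → limiting reagent.
n(SO3) = (2/2) × 5.000 = 5.000 mol

5.000 mol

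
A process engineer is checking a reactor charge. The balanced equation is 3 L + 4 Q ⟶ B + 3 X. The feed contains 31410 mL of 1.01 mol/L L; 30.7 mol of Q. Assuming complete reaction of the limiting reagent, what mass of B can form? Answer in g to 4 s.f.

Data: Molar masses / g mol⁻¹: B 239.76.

1840 g

n(L) = 1.01 × 31410/1000 = 31.72 mol
n(Q) = 30.70 mol
n/ν for L = 31.72/3 = 10.57
n/ν for Q = 30.70/4 = 7.675
Smallest n/ν is Q → limiting reagent.
n(B) = (1/4) × 30.70 = 7.675 mol
mass = 7.675 × 239.76 = 1840 g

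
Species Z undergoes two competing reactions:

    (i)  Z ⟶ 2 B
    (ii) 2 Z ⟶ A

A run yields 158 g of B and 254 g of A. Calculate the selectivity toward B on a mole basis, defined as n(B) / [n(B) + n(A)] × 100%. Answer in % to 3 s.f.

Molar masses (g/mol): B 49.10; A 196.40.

n(B) = 158 / 49.10 = 3.218 mol
n(A) = 254 / 196.40 = 1.293 mol
selectivity = 3.218/(3.218+1.293) × 100 = 71.34 %

71.3 %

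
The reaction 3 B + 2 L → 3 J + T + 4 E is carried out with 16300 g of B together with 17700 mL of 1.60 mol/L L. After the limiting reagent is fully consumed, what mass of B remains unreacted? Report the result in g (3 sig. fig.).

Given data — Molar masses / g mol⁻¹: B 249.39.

5710 g

n(B) = 16300 / 249.39 = 65.36 mol
n(L) = 1.60 × 17700/1000 = 28.32 mol
n/ν → B: 21.79, L: 14.16; L is limiting.
B consumed = (3/2) × 28.32 = 42.48 mol
B remaining = 65.36 − 42.48 = 22.88 mol
mass = 22.88 × 249.39 = 5706 g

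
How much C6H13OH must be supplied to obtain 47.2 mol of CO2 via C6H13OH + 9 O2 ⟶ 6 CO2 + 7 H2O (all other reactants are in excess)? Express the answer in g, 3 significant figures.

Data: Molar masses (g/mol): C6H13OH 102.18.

n(CO2) = 47.20 mol
n(C6H13OH) = (1/6) × 47.20 = 7.867 mol
mass = 7.867 × 102.18 = 803.9 g

804 g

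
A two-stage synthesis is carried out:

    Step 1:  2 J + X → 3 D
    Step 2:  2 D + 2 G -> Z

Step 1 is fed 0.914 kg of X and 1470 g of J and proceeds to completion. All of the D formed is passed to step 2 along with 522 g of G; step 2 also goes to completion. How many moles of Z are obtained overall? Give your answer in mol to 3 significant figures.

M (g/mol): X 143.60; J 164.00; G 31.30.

Step 1:
n(X) = 0.9140×1000 / 143.60 = 6.365 mol
n(J) = 1470 / 164.00 = 8.963 mol
n/ν for X = 6.365/1 = 6.365
n/ν for J = 8.963/2 = 4.482
Smallest n/ν is J → limiting reagent.
n(D) produced = (3/2) × 8.963 = 13.44 mol
Step 2:
n(D) available = 13.44 mol
n(G) = 522.0 / 31.30 = 16.68 mol
n/ν for D = 13.44/2 = 6.720
n/ν for G = 16.68/2 = 8.340
Smallest n/ν is D → limiting reagent.
n(Z) = (1/2) × 13.44 = 6.720 mol

6.72 mol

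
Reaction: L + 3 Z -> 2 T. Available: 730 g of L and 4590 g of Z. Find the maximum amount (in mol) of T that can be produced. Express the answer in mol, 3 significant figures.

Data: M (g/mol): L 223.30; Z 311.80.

n(L) = 730.0 / 223.30 = 3.269 mol
n(Z) = 4590 / 311.80 = 14.72 mol
n/ν for L = 3.269/1 = 3.269
n/ν for Z = 14.72/3 = 4.907
Smallest n/ν is L → limiting reagent.
n(T) = (2/1) × 3.269 = 6.538 mol

6.54 mol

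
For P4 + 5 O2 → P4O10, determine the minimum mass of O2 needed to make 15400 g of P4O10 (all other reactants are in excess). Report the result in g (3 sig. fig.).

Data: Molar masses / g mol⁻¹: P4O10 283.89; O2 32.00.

n(P4O10) = 15400 / 283.89 = 54.25 mol
n(O2) = (5/1) × 54.25 = 271.3 mol
mass = 271.3 × 32.00 = 8682 g

8680 g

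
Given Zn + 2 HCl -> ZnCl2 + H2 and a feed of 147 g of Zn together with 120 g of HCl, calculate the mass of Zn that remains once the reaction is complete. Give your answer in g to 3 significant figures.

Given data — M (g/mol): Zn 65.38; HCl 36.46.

n(Zn) = 147.0 / 65.38 = 2.248 mol
n(HCl) = 120.0 / 36.46 = 3.291 mol
n/ν for Zn = 2.248/1 = 2.248
n/ν for HCl = 3.291/2 = 1.646
Smallest n/ν is HCl → limiting reagent.
Zn consumed = (1/2) × 3.291 = 1.646 mol
Zn remaining = 2.248 − 1.646 = 0.6020 mol
mass = 0.6020 × 65.38 = 39.36 g

39.4 g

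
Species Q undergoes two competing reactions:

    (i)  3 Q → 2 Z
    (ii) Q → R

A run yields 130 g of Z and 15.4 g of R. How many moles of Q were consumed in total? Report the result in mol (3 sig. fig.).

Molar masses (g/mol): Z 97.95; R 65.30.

2.23 mol

n(Z) = 130 / 97.95 = 1.327 mol
n(R) = 15.4 / 65.30 = 0.2358 mol
n(Q) via (i) = (3/2)×1.327 = 1.991 mol
n(Q) via (ii) = (1/1)×0.2358 = 0.2358 mol
total n(Q) = 1.991 + 0.2358 = 2.227 mol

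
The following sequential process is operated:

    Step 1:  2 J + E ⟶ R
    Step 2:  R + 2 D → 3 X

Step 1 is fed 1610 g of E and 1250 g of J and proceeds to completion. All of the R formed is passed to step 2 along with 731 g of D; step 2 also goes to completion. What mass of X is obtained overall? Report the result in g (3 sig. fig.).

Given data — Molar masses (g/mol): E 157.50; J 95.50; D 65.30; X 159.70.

Step 1:
n(E) = 1610 / 157.50 = 10.22 mol
n(J) = 1250 / 95.50 = 13.09 mol
n/ν for E = 10.22/1 = 10.22
n/ν for J = 13.09/2 = 6.545
Smallest n/ν is J → limiting reagent.
n(R) produced = (1/2) × 13.09 = 6.545 mol
Step 2:
n(R) available = 6.545 mol
n(D) = 731.0 / 65.30 = 11.19 mol
n/ν for R = 6.545/1 = 6.545
n/ν for D = 11.19/2 = 5.595
Smallest n/ν is D → limiting reagent.
n(X) = (3/2) × 11.19 = 16.79 mol
mass = 16.79 × 159.70 = 2681 g

2680 g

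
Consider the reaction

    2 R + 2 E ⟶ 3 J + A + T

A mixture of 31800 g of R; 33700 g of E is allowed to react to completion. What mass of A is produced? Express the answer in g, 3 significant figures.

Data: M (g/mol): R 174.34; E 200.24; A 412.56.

34700 g

n(R) = 31800 / 174.34 = 182.4 mol
n(E) = 33700 / 200.24 = 168.3 mol
n/ν for R = 182.4/2 = 91.20
n/ν for E = 168.3/2 = 84.15
Smallest n/ν is E → limiting reagent.
n(A) = (1/2) × 168.3 = 84.15 mol
mass = 84.15 × 412.56 = 34720 g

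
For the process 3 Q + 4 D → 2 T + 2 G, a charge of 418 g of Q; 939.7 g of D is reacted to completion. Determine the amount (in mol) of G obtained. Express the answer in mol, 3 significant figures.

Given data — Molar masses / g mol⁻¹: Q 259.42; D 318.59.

1.07 mol

n(Q) = 418.0 / 259.42 = 1.611 mol
n(D) = 939.7 / 318.59 = 2.950 mol
n/ν for Q = 1.611/3 = 0.5370
n/ν for D = 2.950/4 = 0.7375
Smallest n/ν is Q → limiting reagent.
n(G) = (2/3) × 1.611 = 1.074 mol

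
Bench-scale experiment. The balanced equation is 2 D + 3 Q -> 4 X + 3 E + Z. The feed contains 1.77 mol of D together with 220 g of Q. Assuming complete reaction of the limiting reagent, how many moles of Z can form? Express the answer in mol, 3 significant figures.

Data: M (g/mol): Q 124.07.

0.591 mol

n(D) = 1.770 mol
n(Q) = 220.0 / 124.07 = 1.773 mol
n/ν → D: 0.8850, Q: 0.5910; Q is limiting.
n(Z) = (1/3) × 1.773 = 0.5910 mol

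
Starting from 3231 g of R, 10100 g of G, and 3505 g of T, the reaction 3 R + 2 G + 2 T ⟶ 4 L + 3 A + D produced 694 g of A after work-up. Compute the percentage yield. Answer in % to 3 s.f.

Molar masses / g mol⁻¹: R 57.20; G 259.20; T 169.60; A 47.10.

n(R) = 3231 / 57.20 = 56.49 mol
n(G) = 10100 / 259.20 = 38.97 mol
n(T) = 3505 / 169.60 = 20.67 mol
n/ν → R: 18.83, G: 19.49, T: 10.34; T is limiting.
theoretical n(A) = (3/2) × 20.67 = 31.01 mol → 1461 g
% yield = 694 / 1461 × 100 = 47.50 %

47.5 %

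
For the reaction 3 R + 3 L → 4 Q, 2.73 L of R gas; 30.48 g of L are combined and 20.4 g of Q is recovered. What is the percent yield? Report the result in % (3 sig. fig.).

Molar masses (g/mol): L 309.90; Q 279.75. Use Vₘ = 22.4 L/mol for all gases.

n(R) = 2.730 / 22.4 = 0.1219 mol
n(L) = 30.48 / 309.90 = 0.09835 mol
n/ν for R = 0.1219/3 = 0.04063
n/ν for L = 0.09835/3 = 0.03278
Smallest n/ν is L → limiting reagent.
theoretical n(Q) = (4/3) × 0.09835 = 0.1311 mol → 36.68 g
% yield = 20.4 / 36.68 × 100 = 55.62 %

55.6 %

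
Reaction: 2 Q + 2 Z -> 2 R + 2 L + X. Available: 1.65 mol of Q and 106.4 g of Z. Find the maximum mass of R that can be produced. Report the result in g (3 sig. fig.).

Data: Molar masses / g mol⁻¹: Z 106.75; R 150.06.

150 g

n(Q) = 1.650 mol
n(Z) = 106.4 / 106.75 = 0.9967 mol
n/ν for Q = 1.650/2 = 0.8250
n/ν for Z = 0.9967/2 = 0.4984
Smallest n/ν is Z → limiting reagent.
n(R) = (2/2) × 0.9967 = 0.9967 mol
mass = 0.9967 × 150.06 = 149.6 g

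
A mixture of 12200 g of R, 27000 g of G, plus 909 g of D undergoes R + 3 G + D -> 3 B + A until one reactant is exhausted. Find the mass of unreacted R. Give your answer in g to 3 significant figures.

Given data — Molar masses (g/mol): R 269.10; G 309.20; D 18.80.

4370 g

n(R) = 12200 / 269.10 = 45.34 mol
n(G) = 27000 / 309.20 = 87.32 mol
n(D) = 909.0 / 18.80 = 48.35 mol
n/ν → R: 45.34, G: 29.11, D: 48.35; G is limiting.
R consumed = (1/3) × 87.32 = 29.11 mol
R remaining = 45.34 − 29.11 = 16.23 mol
mass = 16.23 × 269.10 = 4367 g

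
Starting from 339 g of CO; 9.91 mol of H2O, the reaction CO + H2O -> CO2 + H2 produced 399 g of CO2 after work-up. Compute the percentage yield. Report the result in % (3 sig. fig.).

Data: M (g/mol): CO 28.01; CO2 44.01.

n(CO) = 339.0 / 28.01 = 12.10 mol
n(H2O) = 9.910 mol
n/ν → CO: 12.10, H2O: 9.910; H2O is limiting.
theoretical n(CO2) = (1/1) × 9.910 = 9.910 mol → 436.1 g
% yield = 399 / 436.1 × 100 = 91.49 %

91.5 %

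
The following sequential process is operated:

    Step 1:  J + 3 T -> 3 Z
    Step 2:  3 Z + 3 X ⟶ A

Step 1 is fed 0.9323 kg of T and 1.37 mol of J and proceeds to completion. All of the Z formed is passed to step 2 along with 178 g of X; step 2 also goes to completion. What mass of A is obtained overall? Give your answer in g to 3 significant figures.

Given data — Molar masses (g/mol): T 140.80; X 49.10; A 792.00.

Step 1:
n(T) = 0.9323×1000 / 140.80 = 6.621 mol
n(J) = 1.370 mol
n/ν → T: 2.207, J: 1.370; J is limiting.
n(Z) produced = (3/1) × 1.370 = 4.110 mol
Step 2:
n(Z) available = 4.110 mol
n(X) = 178.0 / 49.10 = 3.625 mol
n/ν → Z: 1.370, X: 1.208; X is limiting.
n(A) = (1/3) × 3.625 = 1.208 mol
mass = 1.208 × 792.00 = 956.7 g

957 g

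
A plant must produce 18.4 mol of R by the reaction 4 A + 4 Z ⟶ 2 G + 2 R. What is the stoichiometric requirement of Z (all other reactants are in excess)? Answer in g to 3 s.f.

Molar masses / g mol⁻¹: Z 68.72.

2530 g

n(R) = 18.40 mol
n(Z) = (4/2) × 18.40 = 36.80 mol
mass = 36.80 × 68.72 = 2529 g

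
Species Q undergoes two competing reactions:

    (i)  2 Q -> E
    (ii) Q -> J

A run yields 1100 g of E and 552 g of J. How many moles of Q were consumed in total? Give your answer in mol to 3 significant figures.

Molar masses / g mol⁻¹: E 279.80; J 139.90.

n(E) = 1100 / 279.80 = 3.931 mol
n(J) = 552 / 139.90 = 3.946 mol
n(Q) via (i) = (2/1)×3.931 = 7.862 mol
n(Q) via (ii) = (1/1)×3.946 = 3.946 mol
total n(Q) = 7.862 + 3.946 = 11.81 mol

11.8 mol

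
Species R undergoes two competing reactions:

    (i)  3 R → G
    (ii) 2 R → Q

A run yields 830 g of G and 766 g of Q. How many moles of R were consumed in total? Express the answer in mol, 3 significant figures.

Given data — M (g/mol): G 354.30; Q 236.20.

n(G) = 830 / 354.30 = 2.343 mol
n(Q) = 766 / 236.20 = 3.243 mol
n(R) via (i) = (3/1)×2.343 = 7.029 mol
n(R) via (ii) = (2/1)×3.243 = 6.486 mol
total n(R) = 7.029 + 6.486 = 13.52 mol

13.5 mol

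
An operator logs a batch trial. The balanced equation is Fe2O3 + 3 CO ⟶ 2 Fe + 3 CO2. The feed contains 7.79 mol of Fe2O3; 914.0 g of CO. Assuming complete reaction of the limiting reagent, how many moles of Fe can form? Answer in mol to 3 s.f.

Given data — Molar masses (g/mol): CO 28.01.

15.6 mol

n(Fe2O3) = 7.790 mol
n(CO) = 914.0 / 28.01 = 32.63 mol
n/ν → Fe2O3: 7.790, CO: 10.88; Fe2O3 is limiting.
n(Fe) = (2/1) × 7.790 = 15.58 mol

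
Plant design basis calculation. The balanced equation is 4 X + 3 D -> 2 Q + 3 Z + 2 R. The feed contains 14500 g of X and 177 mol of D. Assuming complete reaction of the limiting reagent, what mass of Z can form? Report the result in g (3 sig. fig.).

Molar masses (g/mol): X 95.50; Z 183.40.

20900 g

n(X) = 14500 / 95.50 = 151.8 mol
n(D) = 177.0 mol
n/ν → X: 37.95, D: 59.00; X is limiting.
n(Z) = (3/4) × 151.8 = 113.9 mol
mass = 113.9 × 183.40 = 20890 g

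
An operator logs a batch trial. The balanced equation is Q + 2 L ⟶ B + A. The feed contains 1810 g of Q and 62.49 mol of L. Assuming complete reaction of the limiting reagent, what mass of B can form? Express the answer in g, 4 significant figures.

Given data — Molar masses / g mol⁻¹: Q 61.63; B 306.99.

9016 g

n(Q) = 1810 / 61.63 = 29.37 mol
n(L) = 62.49 mol
n/ν → Q: 29.37, L: 31.25; Q is limiting.
n(B) = (1/1) × 29.37 = 29.37 mol
mass = 29.37 × 306.99 = 9016 g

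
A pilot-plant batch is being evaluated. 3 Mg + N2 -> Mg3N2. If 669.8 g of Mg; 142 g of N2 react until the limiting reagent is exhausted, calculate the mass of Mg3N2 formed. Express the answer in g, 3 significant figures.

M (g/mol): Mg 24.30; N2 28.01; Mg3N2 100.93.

512 g

n(Mg) = 669.8 / 24.30 = 27.56 mol
n(N2) = 142.0 / 28.01 = 5.070 mol
n/ν → Mg: 9.187, N2: 5.070; N2 is limiting.
n(Mg3N2) = (1/1) × 5.070 = 5.070 mol
mass = 5.070 × 100.93 = 511.7 g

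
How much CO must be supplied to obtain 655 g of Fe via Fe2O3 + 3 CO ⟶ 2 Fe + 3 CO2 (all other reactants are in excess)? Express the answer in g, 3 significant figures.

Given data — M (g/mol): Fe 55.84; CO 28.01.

n(Fe) = 655 / 55.84 = 11.73 mol
n(CO) = (3/2) × 11.73 = 17.60 mol
mass = 17.60 × 28.01 = 493.0 g

493 g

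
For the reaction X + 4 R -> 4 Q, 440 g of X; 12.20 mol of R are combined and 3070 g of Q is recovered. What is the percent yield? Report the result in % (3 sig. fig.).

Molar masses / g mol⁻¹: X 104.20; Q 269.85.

n(X) = 440.0 / 104.20 = 4.223 mol
n(R) = 12.20 mol
n/ν for X = 4.223/1 = 4.223
n/ν for R = 12.20/4 = 3.050
Smallest n/ν is R → limiting reagent.
theoretical n(Q) = (4/4) × 12.20 = 12.20 mol → 3292 g
% yield = 3070 / 3292 × 100 = 93.26 %

93.3 %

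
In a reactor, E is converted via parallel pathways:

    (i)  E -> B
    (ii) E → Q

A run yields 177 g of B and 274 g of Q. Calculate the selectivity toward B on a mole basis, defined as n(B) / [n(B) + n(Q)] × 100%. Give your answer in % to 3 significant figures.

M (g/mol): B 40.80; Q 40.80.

n(B) = 177 / 40.80 = 4.338 mol
n(Q) = 274 / 40.80 = 6.716 mol
selectivity = 4.338/(4.338+6.716) × 100 = 39.24 %

39.2 %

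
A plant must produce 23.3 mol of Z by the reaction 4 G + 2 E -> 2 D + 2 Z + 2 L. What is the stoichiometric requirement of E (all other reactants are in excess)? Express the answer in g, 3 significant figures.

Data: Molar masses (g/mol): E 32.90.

n(Z) = 23.30 mol
n(E) = (2/2) × 23.30 = 23.30 mol
mass = 23.30 × 32.90 = 766.6 g

767 g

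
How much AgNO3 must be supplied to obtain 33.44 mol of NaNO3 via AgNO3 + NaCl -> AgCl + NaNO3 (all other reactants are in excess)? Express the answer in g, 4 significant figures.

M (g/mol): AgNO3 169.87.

n(NaNO3) = 33.44 mol
n(AgNO3) = (1/1) × 33.44 = 33.44 mol
mass = 33.44 × 169.87 = 5680 g

5680 g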